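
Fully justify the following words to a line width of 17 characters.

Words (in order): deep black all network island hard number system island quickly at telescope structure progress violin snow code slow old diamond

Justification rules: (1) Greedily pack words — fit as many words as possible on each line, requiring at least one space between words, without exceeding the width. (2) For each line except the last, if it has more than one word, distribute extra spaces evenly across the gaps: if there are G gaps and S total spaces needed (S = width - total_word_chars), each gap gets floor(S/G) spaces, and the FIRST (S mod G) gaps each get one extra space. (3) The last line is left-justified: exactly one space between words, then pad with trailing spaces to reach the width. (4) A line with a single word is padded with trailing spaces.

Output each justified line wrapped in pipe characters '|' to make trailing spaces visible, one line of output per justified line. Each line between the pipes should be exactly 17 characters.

Line 1: ['deep', 'black', 'all'] (min_width=14, slack=3)
Line 2: ['network', 'island'] (min_width=14, slack=3)
Line 3: ['hard', 'number'] (min_width=11, slack=6)
Line 4: ['system', 'island'] (min_width=13, slack=4)
Line 5: ['quickly', 'at'] (min_width=10, slack=7)
Line 6: ['telescope'] (min_width=9, slack=8)
Line 7: ['structure'] (min_width=9, slack=8)
Line 8: ['progress', 'violin'] (min_width=15, slack=2)
Line 9: ['snow', 'code', 'slow'] (min_width=14, slack=3)
Line 10: ['old', 'diamond'] (min_width=11, slack=6)

Answer: |deep   black  all|
|network    island|
|hard       number|
|system     island|
|quickly        at|
|telescope        |
|structure        |
|progress   violin|
|snow   code  slow|
|old diamond      |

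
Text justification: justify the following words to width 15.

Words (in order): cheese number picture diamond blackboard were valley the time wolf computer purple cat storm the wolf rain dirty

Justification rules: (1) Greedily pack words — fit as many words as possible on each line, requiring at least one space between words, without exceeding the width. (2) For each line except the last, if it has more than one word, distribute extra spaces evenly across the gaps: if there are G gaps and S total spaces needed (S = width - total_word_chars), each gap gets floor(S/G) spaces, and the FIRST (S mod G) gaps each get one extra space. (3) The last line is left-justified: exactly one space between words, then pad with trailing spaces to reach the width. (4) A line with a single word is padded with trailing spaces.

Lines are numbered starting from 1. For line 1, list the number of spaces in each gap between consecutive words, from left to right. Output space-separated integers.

Line 1: ['cheese', 'number'] (min_width=13, slack=2)
Line 2: ['picture', 'diamond'] (min_width=15, slack=0)
Line 3: ['blackboard', 'were'] (min_width=15, slack=0)
Line 4: ['valley', 'the', 'time'] (min_width=15, slack=0)
Line 5: ['wolf', 'computer'] (min_width=13, slack=2)
Line 6: ['purple', 'cat'] (min_width=10, slack=5)
Line 7: ['storm', 'the', 'wolf'] (min_width=14, slack=1)
Line 8: ['rain', 'dirty'] (min_width=10, slack=5)

Answer: 3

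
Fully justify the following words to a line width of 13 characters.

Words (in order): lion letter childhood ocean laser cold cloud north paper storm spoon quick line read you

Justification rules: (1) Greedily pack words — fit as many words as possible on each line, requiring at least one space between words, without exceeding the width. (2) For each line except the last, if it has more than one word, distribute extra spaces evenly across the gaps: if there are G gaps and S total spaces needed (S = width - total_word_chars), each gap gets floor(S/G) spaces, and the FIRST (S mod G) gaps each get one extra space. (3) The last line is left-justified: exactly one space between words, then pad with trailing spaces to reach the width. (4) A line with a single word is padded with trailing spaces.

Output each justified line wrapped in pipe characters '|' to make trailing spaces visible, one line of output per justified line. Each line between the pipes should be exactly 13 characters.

Answer: |lion   letter|
|childhood    |
|ocean   laser|
|cold    cloud|
|north   paper|
|storm   spoon|
|quick    line|
|read you     |

Derivation:
Line 1: ['lion', 'letter'] (min_width=11, slack=2)
Line 2: ['childhood'] (min_width=9, slack=4)
Line 3: ['ocean', 'laser'] (min_width=11, slack=2)
Line 4: ['cold', 'cloud'] (min_width=10, slack=3)
Line 5: ['north', 'paper'] (min_width=11, slack=2)
Line 6: ['storm', 'spoon'] (min_width=11, slack=2)
Line 7: ['quick', 'line'] (min_width=10, slack=3)
Line 8: ['read', 'you'] (min_width=8, slack=5)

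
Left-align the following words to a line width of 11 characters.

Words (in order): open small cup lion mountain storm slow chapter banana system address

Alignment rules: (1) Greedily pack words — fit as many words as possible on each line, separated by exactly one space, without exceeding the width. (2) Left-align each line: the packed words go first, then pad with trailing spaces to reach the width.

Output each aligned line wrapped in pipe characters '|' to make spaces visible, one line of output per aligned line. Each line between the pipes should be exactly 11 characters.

Answer: |open small |
|cup lion   |
|mountain   |
|storm slow |
|chapter    |
|banana     |
|system     |
|address    |

Derivation:
Line 1: ['open', 'small'] (min_width=10, slack=1)
Line 2: ['cup', 'lion'] (min_width=8, slack=3)
Line 3: ['mountain'] (min_width=8, slack=3)
Line 4: ['storm', 'slow'] (min_width=10, slack=1)
Line 5: ['chapter'] (min_width=7, slack=4)
Line 6: ['banana'] (min_width=6, slack=5)
Line 7: ['system'] (min_width=6, slack=5)
Line 8: ['address'] (min_width=7, slack=4)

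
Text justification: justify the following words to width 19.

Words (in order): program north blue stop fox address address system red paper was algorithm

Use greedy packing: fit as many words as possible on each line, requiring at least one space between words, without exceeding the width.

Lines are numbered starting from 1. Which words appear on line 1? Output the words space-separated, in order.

Answer: program north blue

Derivation:
Line 1: ['program', 'north', 'blue'] (min_width=18, slack=1)
Line 2: ['stop', 'fox', 'address'] (min_width=16, slack=3)
Line 3: ['address', 'system', 'red'] (min_width=18, slack=1)
Line 4: ['paper', 'was', 'algorithm'] (min_width=19, slack=0)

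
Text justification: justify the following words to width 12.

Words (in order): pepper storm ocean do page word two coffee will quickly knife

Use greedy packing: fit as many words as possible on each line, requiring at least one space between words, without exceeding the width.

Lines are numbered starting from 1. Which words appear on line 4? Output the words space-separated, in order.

Line 1: ['pepper', 'storm'] (min_width=12, slack=0)
Line 2: ['ocean', 'do'] (min_width=8, slack=4)
Line 3: ['page', 'word'] (min_width=9, slack=3)
Line 4: ['two', 'coffee'] (min_width=10, slack=2)
Line 5: ['will', 'quickly'] (min_width=12, slack=0)
Line 6: ['knife'] (min_width=5, slack=7)

Answer: two coffee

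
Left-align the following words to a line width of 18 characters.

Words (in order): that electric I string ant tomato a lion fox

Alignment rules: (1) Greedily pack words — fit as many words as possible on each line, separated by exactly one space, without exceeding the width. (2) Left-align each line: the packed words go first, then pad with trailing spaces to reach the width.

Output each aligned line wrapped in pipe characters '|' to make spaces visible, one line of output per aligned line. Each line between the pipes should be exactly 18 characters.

Line 1: ['that', 'electric', 'I'] (min_width=15, slack=3)
Line 2: ['string', 'ant', 'tomato'] (min_width=17, slack=1)
Line 3: ['a', 'lion', 'fox'] (min_width=10, slack=8)

Answer: |that electric I   |
|string ant tomato |
|a lion fox        |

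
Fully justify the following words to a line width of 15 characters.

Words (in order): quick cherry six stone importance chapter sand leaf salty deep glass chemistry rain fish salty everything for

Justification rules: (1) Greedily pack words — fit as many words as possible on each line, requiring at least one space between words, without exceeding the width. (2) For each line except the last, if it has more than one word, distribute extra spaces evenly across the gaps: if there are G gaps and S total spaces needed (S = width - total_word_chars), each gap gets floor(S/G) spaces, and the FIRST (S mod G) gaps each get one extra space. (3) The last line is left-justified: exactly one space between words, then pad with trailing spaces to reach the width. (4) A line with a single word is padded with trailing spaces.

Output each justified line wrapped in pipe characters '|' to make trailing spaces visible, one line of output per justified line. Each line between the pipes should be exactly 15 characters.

Answer: |quick    cherry|
|six       stone|
|importance     |
|chapter    sand|
|leaf salty deep|
|glass chemistry|
|rain fish salty|
|everything for |

Derivation:
Line 1: ['quick', 'cherry'] (min_width=12, slack=3)
Line 2: ['six', 'stone'] (min_width=9, slack=6)
Line 3: ['importance'] (min_width=10, slack=5)
Line 4: ['chapter', 'sand'] (min_width=12, slack=3)
Line 5: ['leaf', 'salty', 'deep'] (min_width=15, slack=0)
Line 6: ['glass', 'chemistry'] (min_width=15, slack=0)
Line 7: ['rain', 'fish', 'salty'] (min_width=15, slack=0)
Line 8: ['everything', 'for'] (min_width=14, slack=1)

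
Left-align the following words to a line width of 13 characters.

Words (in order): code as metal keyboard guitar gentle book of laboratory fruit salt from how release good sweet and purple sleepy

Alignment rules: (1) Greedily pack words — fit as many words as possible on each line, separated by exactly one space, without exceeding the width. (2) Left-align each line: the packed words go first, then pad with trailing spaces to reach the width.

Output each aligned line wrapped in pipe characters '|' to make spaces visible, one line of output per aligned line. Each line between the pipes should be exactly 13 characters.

Line 1: ['code', 'as', 'metal'] (min_width=13, slack=0)
Line 2: ['keyboard'] (min_width=8, slack=5)
Line 3: ['guitar', 'gentle'] (min_width=13, slack=0)
Line 4: ['book', 'of'] (min_width=7, slack=6)
Line 5: ['laboratory'] (min_width=10, slack=3)
Line 6: ['fruit', 'salt'] (min_width=10, slack=3)
Line 7: ['from', 'how'] (min_width=8, slack=5)
Line 8: ['release', 'good'] (min_width=12, slack=1)
Line 9: ['sweet', 'and'] (min_width=9, slack=4)
Line 10: ['purple', 'sleepy'] (min_width=13, slack=0)

Answer: |code as metal|
|keyboard     |
|guitar gentle|
|book of      |
|laboratory   |
|fruit salt   |
|from how     |
|release good |
|sweet and    |
|purple sleepy|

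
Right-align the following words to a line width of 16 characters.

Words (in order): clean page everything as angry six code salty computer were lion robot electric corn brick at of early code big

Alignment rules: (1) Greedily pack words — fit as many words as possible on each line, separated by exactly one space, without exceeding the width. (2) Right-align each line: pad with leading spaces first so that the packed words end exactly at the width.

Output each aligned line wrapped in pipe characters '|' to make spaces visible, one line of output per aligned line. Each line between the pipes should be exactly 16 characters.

Answer: |      clean page|
|   everything as|
|  angry six code|
|  salty computer|
| were lion robot|
|   electric corn|
|     brick at of|
|  early code big|

Derivation:
Line 1: ['clean', 'page'] (min_width=10, slack=6)
Line 2: ['everything', 'as'] (min_width=13, slack=3)
Line 3: ['angry', 'six', 'code'] (min_width=14, slack=2)
Line 4: ['salty', 'computer'] (min_width=14, slack=2)
Line 5: ['were', 'lion', 'robot'] (min_width=15, slack=1)
Line 6: ['electric', 'corn'] (min_width=13, slack=3)
Line 7: ['brick', 'at', 'of'] (min_width=11, slack=5)
Line 8: ['early', 'code', 'big'] (min_width=14, slack=2)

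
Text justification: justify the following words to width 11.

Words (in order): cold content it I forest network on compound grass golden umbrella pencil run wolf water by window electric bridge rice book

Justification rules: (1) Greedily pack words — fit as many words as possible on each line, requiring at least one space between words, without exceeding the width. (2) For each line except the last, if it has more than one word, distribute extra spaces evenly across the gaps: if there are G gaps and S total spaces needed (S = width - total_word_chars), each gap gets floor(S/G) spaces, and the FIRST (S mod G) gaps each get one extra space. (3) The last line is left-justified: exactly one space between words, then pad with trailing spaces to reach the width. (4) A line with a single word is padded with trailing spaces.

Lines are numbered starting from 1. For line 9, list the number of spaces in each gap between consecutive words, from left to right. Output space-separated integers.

Line 1: ['cold'] (min_width=4, slack=7)
Line 2: ['content', 'it'] (min_width=10, slack=1)
Line 3: ['I', 'forest'] (min_width=8, slack=3)
Line 4: ['network', 'on'] (min_width=10, slack=1)
Line 5: ['compound'] (min_width=8, slack=3)
Line 6: ['grass'] (min_width=5, slack=6)
Line 7: ['golden'] (min_width=6, slack=5)
Line 8: ['umbrella'] (min_width=8, slack=3)
Line 9: ['pencil', 'run'] (min_width=10, slack=1)
Line 10: ['wolf', 'water'] (min_width=10, slack=1)
Line 11: ['by', 'window'] (min_width=9, slack=2)
Line 12: ['electric'] (min_width=8, slack=3)
Line 13: ['bridge', 'rice'] (min_width=11, slack=0)
Line 14: ['book'] (min_width=4, slack=7)

Answer: 2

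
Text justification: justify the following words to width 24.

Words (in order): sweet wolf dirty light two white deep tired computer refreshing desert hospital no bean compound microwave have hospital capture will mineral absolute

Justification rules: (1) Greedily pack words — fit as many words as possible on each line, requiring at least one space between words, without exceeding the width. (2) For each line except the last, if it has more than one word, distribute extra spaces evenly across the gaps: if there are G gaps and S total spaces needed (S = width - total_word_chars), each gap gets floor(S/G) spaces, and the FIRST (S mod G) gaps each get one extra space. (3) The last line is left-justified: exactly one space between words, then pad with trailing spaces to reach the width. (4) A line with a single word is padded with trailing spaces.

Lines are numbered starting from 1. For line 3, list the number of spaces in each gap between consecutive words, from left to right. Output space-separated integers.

Answer: 6

Derivation:
Line 1: ['sweet', 'wolf', 'dirty', 'light'] (min_width=22, slack=2)
Line 2: ['two', 'white', 'deep', 'tired'] (min_width=20, slack=4)
Line 3: ['computer', 'refreshing'] (min_width=19, slack=5)
Line 4: ['desert', 'hospital', 'no', 'bean'] (min_width=23, slack=1)
Line 5: ['compound', 'microwave', 'have'] (min_width=23, slack=1)
Line 6: ['hospital', 'capture', 'will'] (min_width=21, slack=3)
Line 7: ['mineral', 'absolute'] (min_width=16, slack=8)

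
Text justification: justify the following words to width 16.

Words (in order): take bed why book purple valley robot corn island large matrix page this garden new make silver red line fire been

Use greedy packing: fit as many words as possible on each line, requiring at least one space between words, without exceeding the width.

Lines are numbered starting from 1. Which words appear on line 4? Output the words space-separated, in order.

Line 1: ['take', 'bed', 'why'] (min_width=12, slack=4)
Line 2: ['book', 'purple'] (min_width=11, slack=5)
Line 3: ['valley', 'robot'] (min_width=12, slack=4)
Line 4: ['corn', 'island'] (min_width=11, slack=5)
Line 5: ['large', 'matrix'] (min_width=12, slack=4)
Line 6: ['page', 'this', 'garden'] (min_width=16, slack=0)
Line 7: ['new', 'make', 'silver'] (min_width=15, slack=1)
Line 8: ['red', 'line', 'fire'] (min_width=13, slack=3)
Line 9: ['been'] (min_width=4, slack=12)

Answer: corn island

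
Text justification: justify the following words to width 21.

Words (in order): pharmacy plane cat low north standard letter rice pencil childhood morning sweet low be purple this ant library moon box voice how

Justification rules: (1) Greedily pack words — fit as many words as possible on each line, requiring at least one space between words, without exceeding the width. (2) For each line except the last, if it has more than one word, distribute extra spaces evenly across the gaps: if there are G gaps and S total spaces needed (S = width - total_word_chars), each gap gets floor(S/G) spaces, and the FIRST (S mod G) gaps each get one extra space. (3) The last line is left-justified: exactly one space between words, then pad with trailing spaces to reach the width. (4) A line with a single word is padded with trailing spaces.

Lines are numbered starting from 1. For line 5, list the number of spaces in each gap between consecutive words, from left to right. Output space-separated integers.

Answer: 2 2 1

Derivation:
Line 1: ['pharmacy', 'plane', 'cat'] (min_width=18, slack=3)
Line 2: ['low', 'north', 'standard'] (min_width=18, slack=3)
Line 3: ['letter', 'rice', 'pencil'] (min_width=18, slack=3)
Line 4: ['childhood', 'morning'] (min_width=17, slack=4)
Line 5: ['sweet', 'low', 'be', 'purple'] (min_width=19, slack=2)
Line 6: ['this', 'ant', 'library', 'moon'] (min_width=21, slack=0)
Line 7: ['box', 'voice', 'how'] (min_width=13, slack=8)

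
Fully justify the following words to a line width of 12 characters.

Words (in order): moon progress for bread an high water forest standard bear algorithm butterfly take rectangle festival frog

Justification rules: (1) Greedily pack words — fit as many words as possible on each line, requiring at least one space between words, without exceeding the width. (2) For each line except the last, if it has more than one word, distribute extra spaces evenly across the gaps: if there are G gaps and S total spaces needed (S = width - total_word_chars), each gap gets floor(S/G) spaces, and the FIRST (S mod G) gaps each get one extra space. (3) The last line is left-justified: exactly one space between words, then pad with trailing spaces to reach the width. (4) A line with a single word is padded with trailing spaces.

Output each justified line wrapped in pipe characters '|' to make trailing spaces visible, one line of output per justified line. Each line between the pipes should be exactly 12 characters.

Answer: |moon        |
|progress for|
|bread     an|
|high   water|
|forest      |
|standard    |
|bear        |
|algorithm   |
|butterfly   |
|take        |
|rectangle   |
|festival    |
|frog        |

Derivation:
Line 1: ['moon'] (min_width=4, slack=8)
Line 2: ['progress', 'for'] (min_width=12, slack=0)
Line 3: ['bread', 'an'] (min_width=8, slack=4)
Line 4: ['high', 'water'] (min_width=10, slack=2)
Line 5: ['forest'] (min_width=6, slack=6)
Line 6: ['standard'] (min_width=8, slack=4)
Line 7: ['bear'] (min_width=4, slack=8)
Line 8: ['algorithm'] (min_width=9, slack=3)
Line 9: ['butterfly'] (min_width=9, slack=3)
Line 10: ['take'] (min_width=4, slack=8)
Line 11: ['rectangle'] (min_width=9, slack=3)
Line 12: ['festival'] (min_width=8, slack=4)
Line 13: ['frog'] (min_width=4, slack=8)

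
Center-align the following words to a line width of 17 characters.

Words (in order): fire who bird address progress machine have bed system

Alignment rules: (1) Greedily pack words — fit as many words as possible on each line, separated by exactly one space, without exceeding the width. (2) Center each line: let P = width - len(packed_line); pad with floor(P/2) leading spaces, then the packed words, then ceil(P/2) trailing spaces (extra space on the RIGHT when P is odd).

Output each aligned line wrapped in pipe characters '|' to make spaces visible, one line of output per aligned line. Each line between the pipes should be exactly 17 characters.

Line 1: ['fire', 'who', 'bird'] (min_width=13, slack=4)
Line 2: ['address', 'progress'] (min_width=16, slack=1)
Line 3: ['machine', 'have', 'bed'] (min_width=16, slack=1)
Line 4: ['system'] (min_width=6, slack=11)

Answer: |  fire who bird  |
|address progress |
|machine have bed |
|     system      |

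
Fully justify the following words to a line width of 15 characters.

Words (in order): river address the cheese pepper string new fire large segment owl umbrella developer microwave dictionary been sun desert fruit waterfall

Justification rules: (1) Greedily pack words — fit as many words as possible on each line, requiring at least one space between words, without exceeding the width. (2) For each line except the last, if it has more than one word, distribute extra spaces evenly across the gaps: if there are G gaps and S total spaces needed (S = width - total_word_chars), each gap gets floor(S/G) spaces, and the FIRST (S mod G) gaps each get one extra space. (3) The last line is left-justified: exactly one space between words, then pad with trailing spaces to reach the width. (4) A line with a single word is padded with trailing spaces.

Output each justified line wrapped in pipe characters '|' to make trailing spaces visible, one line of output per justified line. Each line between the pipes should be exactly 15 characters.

Line 1: ['river', 'address'] (min_width=13, slack=2)
Line 2: ['the', 'cheese'] (min_width=10, slack=5)
Line 3: ['pepper', 'string'] (min_width=13, slack=2)
Line 4: ['new', 'fire', 'large'] (min_width=14, slack=1)
Line 5: ['segment', 'owl'] (min_width=11, slack=4)
Line 6: ['umbrella'] (min_width=8, slack=7)
Line 7: ['developer'] (min_width=9, slack=6)
Line 8: ['microwave'] (min_width=9, slack=6)
Line 9: ['dictionary', 'been'] (min_width=15, slack=0)
Line 10: ['sun', 'desert'] (min_width=10, slack=5)
Line 11: ['fruit', 'waterfall'] (min_width=15, slack=0)

Answer: |river   address|
|the      cheese|
|pepper   string|
|new  fire large|
|segment     owl|
|umbrella       |
|developer      |
|microwave      |
|dictionary been|
|sun      desert|
|fruit waterfall|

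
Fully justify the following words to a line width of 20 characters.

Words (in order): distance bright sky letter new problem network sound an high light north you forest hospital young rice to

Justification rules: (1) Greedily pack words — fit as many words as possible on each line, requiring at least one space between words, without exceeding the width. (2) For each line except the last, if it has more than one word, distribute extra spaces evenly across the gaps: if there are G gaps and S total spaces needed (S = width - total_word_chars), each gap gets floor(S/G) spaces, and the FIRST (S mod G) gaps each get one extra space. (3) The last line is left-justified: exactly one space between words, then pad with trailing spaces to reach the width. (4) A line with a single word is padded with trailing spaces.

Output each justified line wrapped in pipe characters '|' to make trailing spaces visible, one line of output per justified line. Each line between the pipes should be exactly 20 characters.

Line 1: ['distance', 'bright', 'sky'] (min_width=19, slack=1)
Line 2: ['letter', 'new', 'problem'] (min_width=18, slack=2)
Line 3: ['network', 'sound', 'an'] (min_width=16, slack=4)
Line 4: ['high', 'light', 'north', 'you'] (min_width=20, slack=0)
Line 5: ['forest', 'hospital'] (min_width=15, slack=5)
Line 6: ['young', 'rice', 'to'] (min_width=13, slack=7)

Answer: |distance  bright sky|
|letter  new  problem|
|network   sound   an|
|high light north you|
|forest      hospital|
|young rice to       |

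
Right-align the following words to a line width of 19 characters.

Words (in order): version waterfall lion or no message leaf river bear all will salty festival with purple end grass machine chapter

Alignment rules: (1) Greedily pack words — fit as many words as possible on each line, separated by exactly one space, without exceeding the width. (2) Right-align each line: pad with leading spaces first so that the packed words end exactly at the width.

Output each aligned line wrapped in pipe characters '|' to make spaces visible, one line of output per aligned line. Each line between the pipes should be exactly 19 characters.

Line 1: ['version', 'waterfall'] (min_width=17, slack=2)
Line 2: ['lion', 'or', 'no', 'message'] (min_width=18, slack=1)
Line 3: ['leaf', 'river', 'bear', 'all'] (min_width=19, slack=0)
Line 4: ['will', 'salty', 'festival'] (min_width=19, slack=0)
Line 5: ['with', 'purple', 'end'] (min_width=15, slack=4)
Line 6: ['grass', 'machine'] (min_width=13, slack=6)
Line 7: ['chapter'] (min_width=7, slack=12)

Answer: |  version waterfall|
| lion or no message|
|leaf river bear all|
|will salty festival|
|    with purple end|
|      grass machine|
|            chapter|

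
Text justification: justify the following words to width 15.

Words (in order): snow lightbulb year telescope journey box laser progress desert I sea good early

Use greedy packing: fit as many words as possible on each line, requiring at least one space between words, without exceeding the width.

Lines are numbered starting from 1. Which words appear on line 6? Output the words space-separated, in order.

Line 1: ['snow', 'lightbulb'] (min_width=14, slack=1)
Line 2: ['year', 'telescope'] (min_width=14, slack=1)
Line 3: ['journey', 'box'] (min_width=11, slack=4)
Line 4: ['laser', 'progress'] (min_width=14, slack=1)
Line 5: ['desert', 'I', 'sea'] (min_width=12, slack=3)
Line 6: ['good', 'early'] (min_width=10, slack=5)

Answer: good early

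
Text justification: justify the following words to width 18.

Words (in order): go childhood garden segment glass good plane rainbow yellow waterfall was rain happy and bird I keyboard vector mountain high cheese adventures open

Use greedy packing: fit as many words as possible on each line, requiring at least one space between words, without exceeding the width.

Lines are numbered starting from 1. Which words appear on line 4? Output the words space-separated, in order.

Line 1: ['go', 'childhood'] (min_width=12, slack=6)
Line 2: ['garden', 'segment'] (min_width=14, slack=4)
Line 3: ['glass', 'good', 'plane'] (min_width=16, slack=2)
Line 4: ['rainbow', 'yellow'] (min_width=14, slack=4)
Line 5: ['waterfall', 'was', 'rain'] (min_width=18, slack=0)
Line 6: ['happy', 'and', 'bird', 'I'] (min_width=16, slack=2)
Line 7: ['keyboard', 'vector'] (min_width=15, slack=3)
Line 8: ['mountain', 'high'] (min_width=13, slack=5)
Line 9: ['cheese', 'adventures'] (min_width=17, slack=1)
Line 10: ['open'] (min_width=4, slack=14)

Answer: rainbow yellow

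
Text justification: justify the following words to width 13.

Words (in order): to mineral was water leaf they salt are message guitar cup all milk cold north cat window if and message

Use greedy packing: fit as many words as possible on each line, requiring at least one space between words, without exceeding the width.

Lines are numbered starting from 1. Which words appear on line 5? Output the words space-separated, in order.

Answer: message

Derivation:
Line 1: ['to', 'mineral'] (min_width=10, slack=3)
Line 2: ['was', 'water'] (min_width=9, slack=4)
Line 3: ['leaf', 'they'] (min_width=9, slack=4)
Line 4: ['salt', 'are'] (min_width=8, slack=5)
Line 5: ['message'] (min_width=7, slack=6)
Line 6: ['guitar', 'cup'] (min_width=10, slack=3)
Line 7: ['all', 'milk', 'cold'] (min_width=13, slack=0)
Line 8: ['north', 'cat'] (min_width=9, slack=4)
Line 9: ['window', 'if', 'and'] (min_width=13, slack=0)
Line 10: ['message'] (min_width=7, slack=6)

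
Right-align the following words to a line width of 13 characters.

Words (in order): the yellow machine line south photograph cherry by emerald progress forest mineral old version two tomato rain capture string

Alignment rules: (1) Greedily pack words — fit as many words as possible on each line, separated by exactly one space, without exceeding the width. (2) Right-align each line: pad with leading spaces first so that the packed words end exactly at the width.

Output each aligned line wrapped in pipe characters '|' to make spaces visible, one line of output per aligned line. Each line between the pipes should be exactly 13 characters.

Line 1: ['the', 'yellow'] (min_width=10, slack=3)
Line 2: ['machine', 'line'] (min_width=12, slack=1)
Line 3: ['south'] (min_width=5, slack=8)
Line 4: ['photograph'] (min_width=10, slack=3)
Line 5: ['cherry', 'by'] (min_width=9, slack=4)
Line 6: ['emerald'] (min_width=7, slack=6)
Line 7: ['progress'] (min_width=8, slack=5)
Line 8: ['forest'] (min_width=6, slack=7)
Line 9: ['mineral', 'old'] (min_width=11, slack=2)
Line 10: ['version', 'two'] (min_width=11, slack=2)
Line 11: ['tomato', 'rain'] (min_width=11, slack=2)
Line 12: ['capture'] (min_width=7, slack=6)
Line 13: ['string'] (min_width=6, slack=7)

Answer: |   the yellow|
| machine line|
|        south|
|   photograph|
|    cherry by|
|      emerald|
|     progress|
|       forest|
|  mineral old|
|  version two|
|  tomato rain|
|      capture|
|       string|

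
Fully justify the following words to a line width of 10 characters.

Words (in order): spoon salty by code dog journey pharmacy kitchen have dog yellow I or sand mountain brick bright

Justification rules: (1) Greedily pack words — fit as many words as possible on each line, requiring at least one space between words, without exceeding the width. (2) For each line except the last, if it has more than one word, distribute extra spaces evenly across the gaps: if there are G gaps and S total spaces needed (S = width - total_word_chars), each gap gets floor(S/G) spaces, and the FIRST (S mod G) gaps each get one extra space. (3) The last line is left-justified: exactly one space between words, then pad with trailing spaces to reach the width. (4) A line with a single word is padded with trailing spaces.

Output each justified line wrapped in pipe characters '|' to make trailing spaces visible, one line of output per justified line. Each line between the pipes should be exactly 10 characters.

Line 1: ['spoon'] (min_width=5, slack=5)
Line 2: ['salty', 'by'] (min_width=8, slack=2)
Line 3: ['code', 'dog'] (min_width=8, slack=2)
Line 4: ['journey'] (min_width=7, slack=3)
Line 5: ['pharmacy'] (min_width=8, slack=2)
Line 6: ['kitchen'] (min_width=7, slack=3)
Line 7: ['have', 'dog'] (min_width=8, slack=2)
Line 8: ['yellow', 'I'] (min_width=8, slack=2)
Line 9: ['or', 'sand'] (min_width=7, slack=3)
Line 10: ['mountain'] (min_width=8, slack=2)
Line 11: ['brick'] (min_width=5, slack=5)
Line 12: ['bright'] (min_width=6, slack=4)

Answer: |spoon     |
|salty   by|
|code   dog|
|journey   |
|pharmacy  |
|kitchen   |
|have   dog|
|yellow   I|
|or    sand|
|mountain  |
|brick     |
|bright    |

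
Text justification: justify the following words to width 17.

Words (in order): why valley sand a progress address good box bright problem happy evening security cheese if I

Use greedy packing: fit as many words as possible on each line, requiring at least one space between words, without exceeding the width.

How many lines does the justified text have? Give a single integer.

Line 1: ['why', 'valley', 'sand', 'a'] (min_width=17, slack=0)
Line 2: ['progress', 'address'] (min_width=16, slack=1)
Line 3: ['good', 'box', 'bright'] (min_width=15, slack=2)
Line 4: ['problem', 'happy'] (min_width=13, slack=4)
Line 5: ['evening', 'security'] (min_width=16, slack=1)
Line 6: ['cheese', 'if', 'I'] (min_width=11, slack=6)
Total lines: 6

Answer: 6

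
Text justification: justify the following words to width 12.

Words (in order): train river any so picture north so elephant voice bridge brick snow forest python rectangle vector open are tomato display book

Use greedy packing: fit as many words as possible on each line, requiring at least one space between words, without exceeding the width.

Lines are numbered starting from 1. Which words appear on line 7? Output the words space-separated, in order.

Line 1: ['train', 'river'] (min_width=11, slack=1)
Line 2: ['any', 'so'] (min_width=6, slack=6)
Line 3: ['picture'] (min_width=7, slack=5)
Line 4: ['north', 'so'] (min_width=8, slack=4)
Line 5: ['elephant'] (min_width=8, slack=4)
Line 6: ['voice', 'bridge'] (min_width=12, slack=0)
Line 7: ['brick', 'snow'] (min_width=10, slack=2)
Line 8: ['forest'] (min_width=6, slack=6)
Line 9: ['python'] (min_width=6, slack=6)
Line 10: ['rectangle'] (min_width=9, slack=3)
Line 11: ['vector', 'open'] (min_width=11, slack=1)
Line 12: ['are', 'tomato'] (min_width=10, slack=2)
Line 13: ['display', 'book'] (min_width=12, slack=0)

Answer: brick snow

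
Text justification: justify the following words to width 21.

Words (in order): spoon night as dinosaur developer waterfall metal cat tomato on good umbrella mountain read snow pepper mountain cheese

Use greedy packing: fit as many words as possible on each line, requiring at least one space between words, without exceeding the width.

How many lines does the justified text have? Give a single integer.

Answer: 7

Derivation:
Line 1: ['spoon', 'night', 'as'] (min_width=14, slack=7)
Line 2: ['dinosaur', 'developer'] (min_width=18, slack=3)
Line 3: ['waterfall', 'metal', 'cat'] (min_width=19, slack=2)
Line 4: ['tomato', 'on', 'good'] (min_width=14, slack=7)
Line 5: ['umbrella', 'mountain'] (min_width=17, slack=4)
Line 6: ['read', 'snow', 'pepper'] (min_width=16, slack=5)
Line 7: ['mountain', 'cheese'] (min_width=15, slack=6)
Total lines: 7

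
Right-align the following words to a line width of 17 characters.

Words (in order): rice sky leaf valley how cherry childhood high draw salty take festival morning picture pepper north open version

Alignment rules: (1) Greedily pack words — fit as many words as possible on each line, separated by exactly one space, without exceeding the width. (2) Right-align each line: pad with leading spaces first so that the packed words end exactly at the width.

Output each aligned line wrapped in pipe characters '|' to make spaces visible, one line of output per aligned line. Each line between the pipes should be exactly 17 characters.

Answer: |    rice sky leaf|
|valley how cherry|
|   childhood high|
|  draw salty take|
| festival morning|
|   picture pepper|
|       north open|
|          version|

Derivation:
Line 1: ['rice', 'sky', 'leaf'] (min_width=13, slack=4)
Line 2: ['valley', 'how', 'cherry'] (min_width=17, slack=0)
Line 3: ['childhood', 'high'] (min_width=14, slack=3)
Line 4: ['draw', 'salty', 'take'] (min_width=15, slack=2)
Line 5: ['festival', 'morning'] (min_width=16, slack=1)
Line 6: ['picture', 'pepper'] (min_width=14, slack=3)
Line 7: ['north', 'open'] (min_width=10, slack=7)
Line 8: ['version'] (min_width=7, slack=10)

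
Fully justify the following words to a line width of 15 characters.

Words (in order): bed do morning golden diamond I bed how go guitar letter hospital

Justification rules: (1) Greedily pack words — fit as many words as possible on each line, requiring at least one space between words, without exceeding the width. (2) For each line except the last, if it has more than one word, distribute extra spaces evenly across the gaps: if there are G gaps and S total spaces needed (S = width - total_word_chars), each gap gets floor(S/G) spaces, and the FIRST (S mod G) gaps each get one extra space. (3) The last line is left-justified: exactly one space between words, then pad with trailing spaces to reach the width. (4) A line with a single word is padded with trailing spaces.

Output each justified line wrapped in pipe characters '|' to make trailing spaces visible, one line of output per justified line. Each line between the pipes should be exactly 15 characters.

Line 1: ['bed', 'do', 'morning'] (min_width=14, slack=1)
Line 2: ['golden', 'diamond'] (min_width=14, slack=1)
Line 3: ['I', 'bed', 'how', 'go'] (min_width=12, slack=3)
Line 4: ['guitar', 'letter'] (min_width=13, slack=2)
Line 5: ['hospital'] (min_width=8, slack=7)

Answer: |bed  do morning|
|golden  diamond|
|I  bed  how  go|
|guitar   letter|
|hospital       |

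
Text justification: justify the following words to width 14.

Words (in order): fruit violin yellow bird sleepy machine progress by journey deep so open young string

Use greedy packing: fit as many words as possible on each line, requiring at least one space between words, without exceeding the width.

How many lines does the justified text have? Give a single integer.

Answer: 7

Derivation:
Line 1: ['fruit', 'violin'] (min_width=12, slack=2)
Line 2: ['yellow', 'bird'] (min_width=11, slack=3)
Line 3: ['sleepy', 'machine'] (min_width=14, slack=0)
Line 4: ['progress', 'by'] (min_width=11, slack=3)
Line 5: ['journey', 'deep'] (min_width=12, slack=2)
Line 6: ['so', 'open', 'young'] (min_width=13, slack=1)
Line 7: ['string'] (min_width=6, slack=8)
Total lines: 7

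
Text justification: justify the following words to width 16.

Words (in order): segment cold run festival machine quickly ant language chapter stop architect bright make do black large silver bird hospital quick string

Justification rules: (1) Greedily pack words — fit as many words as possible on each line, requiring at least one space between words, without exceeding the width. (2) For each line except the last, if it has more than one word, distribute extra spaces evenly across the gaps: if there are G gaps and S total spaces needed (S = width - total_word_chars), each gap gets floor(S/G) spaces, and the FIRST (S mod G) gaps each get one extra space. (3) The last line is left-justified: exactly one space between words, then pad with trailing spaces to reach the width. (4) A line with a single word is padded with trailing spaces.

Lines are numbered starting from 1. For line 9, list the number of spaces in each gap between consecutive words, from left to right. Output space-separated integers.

Line 1: ['segment', 'cold', 'run'] (min_width=16, slack=0)
Line 2: ['festival', 'machine'] (min_width=16, slack=0)
Line 3: ['quickly', 'ant'] (min_width=11, slack=5)
Line 4: ['language', 'chapter'] (min_width=16, slack=0)
Line 5: ['stop', 'architect'] (min_width=14, slack=2)
Line 6: ['bright', 'make', 'do'] (min_width=14, slack=2)
Line 7: ['black', 'large'] (min_width=11, slack=5)
Line 8: ['silver', 'bird'] (min_width=11, slack=5)
Line 9: ['hospital', 'quick'] (min_width=14, slack=2)
Line 10: ['string'] (min_width=6, slack=10)

Answer: 3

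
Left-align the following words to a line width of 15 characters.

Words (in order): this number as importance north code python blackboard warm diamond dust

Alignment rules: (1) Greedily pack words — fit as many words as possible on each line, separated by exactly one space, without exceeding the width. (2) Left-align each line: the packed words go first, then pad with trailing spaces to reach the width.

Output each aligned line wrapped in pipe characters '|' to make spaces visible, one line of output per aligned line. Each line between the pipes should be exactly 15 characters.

Line 1: ['this', 'number', 'as'] (min_width=14, slack=1)
Line 2: ['importance'] (min_width=10, slack=5)
Line 3: ['north', 'code'] (min_width=10, slack=5)
Line 4: ['python'] (min_width=6, slack=9)
Line 5: ['blackboard', 'warm'] (min_width=15, slack=0)
Line 6: ['diamond', 'dust'] (min_width=12, slack=3)

Answer: |this number as |
|importance     |
|north code     |
|python         |
|blackboard warm|
|diamond dust   |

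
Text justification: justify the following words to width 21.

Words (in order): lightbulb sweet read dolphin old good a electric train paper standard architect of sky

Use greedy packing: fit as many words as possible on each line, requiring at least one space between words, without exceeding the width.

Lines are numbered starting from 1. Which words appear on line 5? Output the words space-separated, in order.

Line 1: ['lightbulb', 'sweet', 'read'] (min_width=20, slack=1)
Line 2: ['dolphin', 'old', 'good', 'a'] (min_width=18, slack=3)
Line 3: ['electric', 'train', 'paper'] (min_width=20, slack=1)
Line 4: ['standard', 'architect', 'of'] (min_width=21, slack=0)
Line 5: ['sky'] (min_width=3, slack=18)

Answer: sky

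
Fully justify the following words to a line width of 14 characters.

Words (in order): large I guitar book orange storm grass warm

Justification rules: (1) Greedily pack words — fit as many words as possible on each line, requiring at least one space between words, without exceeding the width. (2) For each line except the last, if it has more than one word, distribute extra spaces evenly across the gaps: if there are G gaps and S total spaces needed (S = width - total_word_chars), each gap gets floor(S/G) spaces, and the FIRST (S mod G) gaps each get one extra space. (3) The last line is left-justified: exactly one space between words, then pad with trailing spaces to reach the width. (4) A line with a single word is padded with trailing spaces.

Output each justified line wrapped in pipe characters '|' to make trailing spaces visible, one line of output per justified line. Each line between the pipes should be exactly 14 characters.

Line 1: ['large', 'I', 'guitar'] (min_width=14, slack=0)
Line 2: ['book', 'orange'] (min_width=11, slack=3)
Line 3: ['storm', 'grass'] (min_width=11, slack=3)
Line 4: ['warm'] (min_width=4, slack=10)

Answer: |large I guitar|
|book    orange|
|storm    grass|
|warm          |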